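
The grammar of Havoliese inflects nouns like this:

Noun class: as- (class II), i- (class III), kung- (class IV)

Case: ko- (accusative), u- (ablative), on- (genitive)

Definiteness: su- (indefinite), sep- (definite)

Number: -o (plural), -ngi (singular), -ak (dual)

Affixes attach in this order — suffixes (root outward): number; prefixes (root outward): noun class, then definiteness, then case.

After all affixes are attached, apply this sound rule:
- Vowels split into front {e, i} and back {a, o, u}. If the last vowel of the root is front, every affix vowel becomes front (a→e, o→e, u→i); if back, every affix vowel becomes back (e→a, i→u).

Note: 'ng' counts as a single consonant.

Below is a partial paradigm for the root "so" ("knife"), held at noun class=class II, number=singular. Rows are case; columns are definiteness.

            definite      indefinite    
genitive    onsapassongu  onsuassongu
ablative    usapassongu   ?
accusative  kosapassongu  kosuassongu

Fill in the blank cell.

Attach noun class class II as- → asso.
Attach definiteness indefinite su- → suasso.
Attach case ablative u- → usuasso.
Attach number singular -ngi → usuassongi.
Apply vowel harmony: usuassongi → usuassongu.

usuassongu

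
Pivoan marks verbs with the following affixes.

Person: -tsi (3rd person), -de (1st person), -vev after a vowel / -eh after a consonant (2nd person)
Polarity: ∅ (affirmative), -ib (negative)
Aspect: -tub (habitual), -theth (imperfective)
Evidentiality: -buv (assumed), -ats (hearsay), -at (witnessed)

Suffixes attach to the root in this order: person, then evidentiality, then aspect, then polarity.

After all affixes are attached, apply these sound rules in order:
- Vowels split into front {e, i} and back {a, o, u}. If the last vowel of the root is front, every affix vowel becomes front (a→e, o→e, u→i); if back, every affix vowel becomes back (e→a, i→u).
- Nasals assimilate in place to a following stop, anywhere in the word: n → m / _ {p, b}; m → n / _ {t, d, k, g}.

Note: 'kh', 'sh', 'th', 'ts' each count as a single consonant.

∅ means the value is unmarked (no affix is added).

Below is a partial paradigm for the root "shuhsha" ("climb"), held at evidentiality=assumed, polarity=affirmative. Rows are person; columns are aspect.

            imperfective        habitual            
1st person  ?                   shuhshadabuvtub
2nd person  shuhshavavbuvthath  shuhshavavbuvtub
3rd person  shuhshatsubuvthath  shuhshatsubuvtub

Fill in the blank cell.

Attach person 1st person -de → shuhshade.
Attach evidentiality assumed -buv → shuhshadebuv.
Attach aspect imperfective -theth → shuhshadebuvtheth.
polarity = affirmative: zero marking, form stays shuhshadebuvtheth.
Apply vowel harmony: shuhshadebuvtheth → shuhshadabuvthath.
Nasal assimilation: no change.

shuhshadabuvthath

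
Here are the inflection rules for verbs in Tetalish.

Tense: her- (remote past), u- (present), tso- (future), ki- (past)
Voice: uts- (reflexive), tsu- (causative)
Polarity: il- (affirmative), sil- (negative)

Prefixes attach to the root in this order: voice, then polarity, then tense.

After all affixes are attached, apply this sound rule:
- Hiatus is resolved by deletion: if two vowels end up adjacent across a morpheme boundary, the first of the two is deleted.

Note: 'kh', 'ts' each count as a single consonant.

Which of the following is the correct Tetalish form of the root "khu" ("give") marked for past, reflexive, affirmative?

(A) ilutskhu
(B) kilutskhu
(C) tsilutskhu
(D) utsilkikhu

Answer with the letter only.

Attach voice reflexive uts- → utskhu.
Attach polarity affirmative il- → ilutskhu.
Attach tense past ki- → kiilutskhu.
Apply vowel deletion: kiilutskhu → kilutskhu.
So the correct form is kilutskhu, option (B).
(D) utsilkikhu is wrong: it has the affixes in the wrong order.
(C) tsilutskhu is wrong: it uses future instead of past for tense.
(A) ilutskhu is wrong: it uses present instead of past for tense.

B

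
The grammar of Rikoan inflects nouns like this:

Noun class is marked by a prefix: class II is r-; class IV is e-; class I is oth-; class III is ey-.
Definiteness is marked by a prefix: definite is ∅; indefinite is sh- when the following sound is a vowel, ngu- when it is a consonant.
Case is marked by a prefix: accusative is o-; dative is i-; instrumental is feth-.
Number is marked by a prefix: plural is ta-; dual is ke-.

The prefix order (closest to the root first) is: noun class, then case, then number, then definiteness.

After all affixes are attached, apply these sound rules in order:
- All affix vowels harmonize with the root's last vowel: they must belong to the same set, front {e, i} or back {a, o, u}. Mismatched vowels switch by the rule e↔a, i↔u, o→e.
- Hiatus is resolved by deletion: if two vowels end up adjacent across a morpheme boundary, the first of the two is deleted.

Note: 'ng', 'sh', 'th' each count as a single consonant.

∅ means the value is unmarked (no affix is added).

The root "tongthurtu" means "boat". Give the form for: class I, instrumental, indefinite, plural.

Attach noun class class I oth- → othtongthurtu.
Attach case instrumental feth- → fethothtongthurtu.
Attach number plural ta- → tafethothtongthurtu.
Attach definiteness indefinite ngu- (before consonant 't') → ngutafethothtongthurtu.
Apply vowel harmony: ngutafethothtongthurtu → ngutafathothtongthurtu.
Vowel deletion: no change.

ngutafathothtongthurtu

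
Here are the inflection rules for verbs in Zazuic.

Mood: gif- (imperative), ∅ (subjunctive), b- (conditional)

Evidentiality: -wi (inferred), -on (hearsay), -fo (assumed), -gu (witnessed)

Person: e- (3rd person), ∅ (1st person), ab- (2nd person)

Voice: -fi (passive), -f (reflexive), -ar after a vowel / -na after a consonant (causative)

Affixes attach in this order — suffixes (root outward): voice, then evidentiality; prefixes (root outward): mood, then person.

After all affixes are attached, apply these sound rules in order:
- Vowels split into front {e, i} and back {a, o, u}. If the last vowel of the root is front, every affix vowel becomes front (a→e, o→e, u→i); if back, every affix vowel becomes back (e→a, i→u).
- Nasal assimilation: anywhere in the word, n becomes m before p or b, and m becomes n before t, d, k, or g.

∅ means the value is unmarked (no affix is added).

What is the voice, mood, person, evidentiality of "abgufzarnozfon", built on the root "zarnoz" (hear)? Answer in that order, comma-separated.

Segment: ab-gif-zarnoz-f-on.
voice: -f → reflexive.
mood: gif- → imperative.
person: ab- → 2nd person.
evidentiality: -on → hearsay.

reflexive, imperative, 2nd person, hearsay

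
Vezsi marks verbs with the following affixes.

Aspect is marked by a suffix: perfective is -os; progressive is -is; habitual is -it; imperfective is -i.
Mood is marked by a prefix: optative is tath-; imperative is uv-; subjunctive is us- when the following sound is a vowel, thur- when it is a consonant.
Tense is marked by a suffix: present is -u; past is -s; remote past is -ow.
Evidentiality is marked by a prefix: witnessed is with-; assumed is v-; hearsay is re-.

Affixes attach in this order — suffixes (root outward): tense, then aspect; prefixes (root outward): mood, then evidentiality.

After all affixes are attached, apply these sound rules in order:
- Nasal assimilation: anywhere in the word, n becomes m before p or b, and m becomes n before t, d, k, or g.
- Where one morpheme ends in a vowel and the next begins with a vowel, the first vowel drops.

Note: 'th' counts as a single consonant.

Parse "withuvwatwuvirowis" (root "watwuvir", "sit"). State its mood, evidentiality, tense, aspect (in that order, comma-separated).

imperative, witnessed, remote past, progressive

Segment: with-uv-watwuvir-ow-is.
mood: uv- → imperative.
evidentiality: with- → witnessed.
tense: -ow → remote past.
aspect: -is → progressive.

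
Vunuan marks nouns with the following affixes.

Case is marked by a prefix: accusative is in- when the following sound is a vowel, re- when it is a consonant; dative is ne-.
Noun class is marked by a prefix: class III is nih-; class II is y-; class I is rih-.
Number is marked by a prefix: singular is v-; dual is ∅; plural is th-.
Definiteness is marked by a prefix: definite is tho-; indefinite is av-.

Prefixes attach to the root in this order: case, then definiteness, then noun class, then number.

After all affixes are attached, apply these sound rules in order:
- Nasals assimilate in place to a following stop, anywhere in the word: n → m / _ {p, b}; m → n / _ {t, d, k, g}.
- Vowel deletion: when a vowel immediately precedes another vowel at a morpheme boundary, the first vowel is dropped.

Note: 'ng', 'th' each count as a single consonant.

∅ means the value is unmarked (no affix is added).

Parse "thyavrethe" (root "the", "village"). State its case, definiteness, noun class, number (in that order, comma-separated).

accusative, indefinite, class II, plural

Segment: th-y-av-re-the.
case: in/re- → accusative.
definiteness: av- → indefinite.
noun class: y- → class II.
number: th- → plural.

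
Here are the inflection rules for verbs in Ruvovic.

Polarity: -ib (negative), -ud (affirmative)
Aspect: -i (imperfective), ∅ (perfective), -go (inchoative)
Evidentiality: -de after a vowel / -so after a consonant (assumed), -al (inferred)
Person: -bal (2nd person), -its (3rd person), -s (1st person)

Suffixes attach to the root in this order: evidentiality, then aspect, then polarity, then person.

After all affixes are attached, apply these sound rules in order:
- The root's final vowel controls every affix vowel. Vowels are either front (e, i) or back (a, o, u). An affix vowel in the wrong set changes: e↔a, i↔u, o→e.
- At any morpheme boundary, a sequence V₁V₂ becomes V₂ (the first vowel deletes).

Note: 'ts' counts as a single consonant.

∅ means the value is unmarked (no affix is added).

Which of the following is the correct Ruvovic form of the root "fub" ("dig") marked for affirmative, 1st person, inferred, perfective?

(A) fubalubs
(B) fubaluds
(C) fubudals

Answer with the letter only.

B

Attach evidentiality inferred -al → fubal.
aspect = perfective: zero marking, form stays fubal.
Attach polarity affirmative -ud → fubalud.
Attach person 1st person -s → fubaluds.
Vowel harmony: no change.
Vowel deletion: no change.
So the correct form is fubaluds, option (B).
(A) fubalubs is wrong: it uses negative instead of affirmative for polarity.
(C) fubudals is wrong: it has the affixes in the wrong order.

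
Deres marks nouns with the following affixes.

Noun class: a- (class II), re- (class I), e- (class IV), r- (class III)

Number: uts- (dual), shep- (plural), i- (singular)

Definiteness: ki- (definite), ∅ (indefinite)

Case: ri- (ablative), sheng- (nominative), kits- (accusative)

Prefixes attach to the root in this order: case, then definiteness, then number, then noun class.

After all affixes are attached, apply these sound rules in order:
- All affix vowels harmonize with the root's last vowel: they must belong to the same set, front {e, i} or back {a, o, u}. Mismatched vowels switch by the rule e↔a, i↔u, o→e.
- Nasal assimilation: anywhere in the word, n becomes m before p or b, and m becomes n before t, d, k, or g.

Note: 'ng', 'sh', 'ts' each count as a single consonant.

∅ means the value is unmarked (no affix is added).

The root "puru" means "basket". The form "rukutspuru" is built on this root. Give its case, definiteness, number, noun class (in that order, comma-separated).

Segment: r-i-kits-puru.
case: kits- → accusative.
definiteness: ∅ → indefinite.
number: i- → singular.
noun class: r- → class III.

accusative, indefinite, singular, class III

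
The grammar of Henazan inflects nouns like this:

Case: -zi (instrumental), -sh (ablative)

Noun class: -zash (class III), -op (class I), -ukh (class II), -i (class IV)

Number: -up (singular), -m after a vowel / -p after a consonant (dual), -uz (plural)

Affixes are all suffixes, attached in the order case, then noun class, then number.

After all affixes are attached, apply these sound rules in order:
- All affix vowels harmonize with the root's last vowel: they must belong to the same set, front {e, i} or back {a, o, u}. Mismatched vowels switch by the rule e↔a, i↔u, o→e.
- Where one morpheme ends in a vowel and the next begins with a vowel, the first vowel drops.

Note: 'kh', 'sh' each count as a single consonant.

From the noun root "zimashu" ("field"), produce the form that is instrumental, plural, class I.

Attach case instrumental -zi → zimashuzi.
Attach noun class class I -op → zimashuziop.
Attach number plural -uz → zimashuziopuz.
Apply vowel harmony: zimashuziopuz → zimashuzuopuz.
Apply vowel deletion: zimashuzuopuz → zimashuzopuz.

zimashuzopuz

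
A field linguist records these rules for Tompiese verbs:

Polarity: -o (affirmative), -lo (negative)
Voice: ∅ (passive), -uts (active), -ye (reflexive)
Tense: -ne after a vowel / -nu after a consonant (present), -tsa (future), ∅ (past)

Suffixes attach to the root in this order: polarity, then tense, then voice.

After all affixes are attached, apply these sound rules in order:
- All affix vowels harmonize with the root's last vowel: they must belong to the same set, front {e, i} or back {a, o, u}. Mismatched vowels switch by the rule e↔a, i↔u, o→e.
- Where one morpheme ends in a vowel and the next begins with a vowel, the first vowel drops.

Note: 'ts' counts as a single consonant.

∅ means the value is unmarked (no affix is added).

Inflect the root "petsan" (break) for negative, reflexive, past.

Attach polarity negative -lo → petsanlo.
tense = past: zero marking, form stays petsanlo.
Attach voice reflexive -ye → petsanloye.
Apply vowel harmony: petsanloye → petsanloya.
Vowel deletion: no change.

petsanloya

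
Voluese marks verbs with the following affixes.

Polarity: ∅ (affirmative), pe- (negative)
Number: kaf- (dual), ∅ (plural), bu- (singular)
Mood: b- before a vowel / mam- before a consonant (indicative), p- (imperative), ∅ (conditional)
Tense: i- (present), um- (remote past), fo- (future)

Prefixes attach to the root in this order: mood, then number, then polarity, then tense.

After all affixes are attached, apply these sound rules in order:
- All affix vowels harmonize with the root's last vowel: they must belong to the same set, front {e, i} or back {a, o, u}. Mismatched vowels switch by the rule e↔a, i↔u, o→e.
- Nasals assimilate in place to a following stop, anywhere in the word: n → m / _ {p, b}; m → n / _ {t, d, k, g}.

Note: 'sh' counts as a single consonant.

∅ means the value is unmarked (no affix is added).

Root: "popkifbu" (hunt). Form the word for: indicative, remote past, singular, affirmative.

Attach mood indicative mam- (before consonant 'p') → mampopkifbu.
Attach number singular bu- → bumampopkifbu.
polarity = affirmative: zero marking, form stays bumampopkifbu.
Attach tense remote past um- → umbumampopkifbu.
Vowel harmony: no change.
Nasal assimilation: no change.

umbumampopkifbu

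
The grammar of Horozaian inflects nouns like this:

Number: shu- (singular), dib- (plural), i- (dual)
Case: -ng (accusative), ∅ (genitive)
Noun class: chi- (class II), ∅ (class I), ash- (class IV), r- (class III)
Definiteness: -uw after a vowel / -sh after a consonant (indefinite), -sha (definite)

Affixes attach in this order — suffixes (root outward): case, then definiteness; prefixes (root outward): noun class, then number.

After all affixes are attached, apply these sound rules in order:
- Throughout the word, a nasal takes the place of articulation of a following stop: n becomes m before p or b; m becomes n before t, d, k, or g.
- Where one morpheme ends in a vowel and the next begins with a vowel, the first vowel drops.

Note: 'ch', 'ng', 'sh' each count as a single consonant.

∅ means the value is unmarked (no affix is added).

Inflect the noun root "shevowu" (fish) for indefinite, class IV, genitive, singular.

case = genitive: zero marking, form stays shevowu.
Attach definiteness indefinite -uw (after vowel 'u') → shevowuuw.
Attach noun class class IV ash- → ashshevowuuw.
Attach number singular shu- → shuashshevowuuw.
Nasal assimilation: no change.
Apply vowel deletion: shuashshevowuuw → shashshevowuw.

shashshevowuw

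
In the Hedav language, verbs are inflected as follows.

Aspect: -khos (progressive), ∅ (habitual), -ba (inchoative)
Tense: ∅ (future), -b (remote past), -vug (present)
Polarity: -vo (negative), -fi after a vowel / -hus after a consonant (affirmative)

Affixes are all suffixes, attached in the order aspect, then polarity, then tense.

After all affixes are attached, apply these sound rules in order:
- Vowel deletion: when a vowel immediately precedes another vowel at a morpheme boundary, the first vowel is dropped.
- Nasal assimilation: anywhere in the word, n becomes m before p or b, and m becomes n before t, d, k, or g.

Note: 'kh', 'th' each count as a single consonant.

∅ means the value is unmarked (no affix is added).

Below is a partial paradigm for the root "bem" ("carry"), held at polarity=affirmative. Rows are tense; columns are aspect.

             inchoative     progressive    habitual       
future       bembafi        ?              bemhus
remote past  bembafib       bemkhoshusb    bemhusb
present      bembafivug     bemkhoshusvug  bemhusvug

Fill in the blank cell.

Attach aspect progressive -khos → bemkhos.
Attach polarity affirmative -hus (after consonant 's') → bemkhoshus.
tense = future: zero marking, form stays bemkhoshus.
Vowel deletion: no change.
Nasal assimilation: no change.

bemkhoshus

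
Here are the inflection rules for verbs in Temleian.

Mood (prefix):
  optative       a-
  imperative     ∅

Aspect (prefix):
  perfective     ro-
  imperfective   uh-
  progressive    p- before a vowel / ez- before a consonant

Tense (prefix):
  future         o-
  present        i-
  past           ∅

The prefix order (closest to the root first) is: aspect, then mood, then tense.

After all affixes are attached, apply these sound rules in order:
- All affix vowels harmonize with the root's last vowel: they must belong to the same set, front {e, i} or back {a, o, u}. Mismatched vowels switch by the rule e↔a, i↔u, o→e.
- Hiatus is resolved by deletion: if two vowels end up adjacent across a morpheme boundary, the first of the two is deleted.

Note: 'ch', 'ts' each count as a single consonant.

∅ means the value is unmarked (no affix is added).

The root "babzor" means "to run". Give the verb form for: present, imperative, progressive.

azbabzor

Attach aspect progressive ez- (before consonant 'b') → ezbabzor.
mood = imperative: zero marking, form stays ezbabzor.
Attach tense present i- → iezbabzor.
Apply vowel harmony: iezbabzor → uazbabzor.
Apply vowel deletion: uazbabzor → azbabzor.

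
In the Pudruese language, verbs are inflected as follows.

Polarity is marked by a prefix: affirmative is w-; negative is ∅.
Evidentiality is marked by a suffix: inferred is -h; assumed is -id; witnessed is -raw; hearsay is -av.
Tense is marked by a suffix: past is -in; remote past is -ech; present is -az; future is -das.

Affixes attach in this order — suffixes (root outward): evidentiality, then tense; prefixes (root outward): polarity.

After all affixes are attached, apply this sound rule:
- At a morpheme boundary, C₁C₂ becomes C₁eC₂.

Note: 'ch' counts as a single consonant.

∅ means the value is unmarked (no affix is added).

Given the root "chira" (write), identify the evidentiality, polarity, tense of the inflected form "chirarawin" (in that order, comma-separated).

Segment: chira-raw-in.
evidentiality: -raw → witnessed.
polarity: ∅ → negative.
tense: -in → past.

witnessed, negative, past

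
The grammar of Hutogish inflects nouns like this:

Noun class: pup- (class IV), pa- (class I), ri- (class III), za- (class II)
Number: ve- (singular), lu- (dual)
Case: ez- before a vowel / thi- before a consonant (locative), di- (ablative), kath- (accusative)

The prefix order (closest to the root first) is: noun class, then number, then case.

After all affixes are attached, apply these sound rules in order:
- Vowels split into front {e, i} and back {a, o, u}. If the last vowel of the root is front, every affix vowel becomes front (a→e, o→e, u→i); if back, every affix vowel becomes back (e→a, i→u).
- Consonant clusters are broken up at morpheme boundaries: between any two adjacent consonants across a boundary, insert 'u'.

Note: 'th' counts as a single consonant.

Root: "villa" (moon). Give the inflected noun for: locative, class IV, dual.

Attach noun class class IV pup- → pupvilla.
Attach number dual lu- → lupupvilla.
Attach case locative thi- (before consonant 'l') → thilupupvilla.
Apply vowel harmony: thilupupvilla → thulupupvilla.
Apply epenthesis: thulupupvilla → thulupupuvilla.

thulupupuvilla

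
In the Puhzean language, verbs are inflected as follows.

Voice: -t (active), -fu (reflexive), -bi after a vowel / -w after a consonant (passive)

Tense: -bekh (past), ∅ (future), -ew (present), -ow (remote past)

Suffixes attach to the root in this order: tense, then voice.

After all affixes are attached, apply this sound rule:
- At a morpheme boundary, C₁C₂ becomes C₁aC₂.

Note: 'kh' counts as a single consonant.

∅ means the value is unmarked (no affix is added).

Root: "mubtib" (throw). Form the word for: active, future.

tense = future: zero marking, form stays mubtib.
Attach voice active -t → mubtibt.
Apply epenthesis: mubtibt → mubtibat.

mubtibat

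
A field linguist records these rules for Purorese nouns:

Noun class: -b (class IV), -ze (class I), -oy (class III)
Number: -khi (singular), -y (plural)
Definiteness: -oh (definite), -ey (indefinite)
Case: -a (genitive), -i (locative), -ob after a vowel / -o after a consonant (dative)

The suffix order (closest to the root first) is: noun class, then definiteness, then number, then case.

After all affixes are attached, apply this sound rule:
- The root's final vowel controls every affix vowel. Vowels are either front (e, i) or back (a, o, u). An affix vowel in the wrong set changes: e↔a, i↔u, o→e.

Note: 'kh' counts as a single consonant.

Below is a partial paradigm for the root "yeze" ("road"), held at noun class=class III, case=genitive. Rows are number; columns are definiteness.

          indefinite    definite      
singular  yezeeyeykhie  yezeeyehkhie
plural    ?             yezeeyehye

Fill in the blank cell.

Attach noun class class III -oy → yezeoy.
Attach definiteness indefinite -ey → yezeoyey.
Attach number plural -y → yezeoyeyy.
Attach case genitive -a → yezeoyeyya.
Apply vowel harmony: yezeoyeyya → yezeeyeyye.

yezeeyeyye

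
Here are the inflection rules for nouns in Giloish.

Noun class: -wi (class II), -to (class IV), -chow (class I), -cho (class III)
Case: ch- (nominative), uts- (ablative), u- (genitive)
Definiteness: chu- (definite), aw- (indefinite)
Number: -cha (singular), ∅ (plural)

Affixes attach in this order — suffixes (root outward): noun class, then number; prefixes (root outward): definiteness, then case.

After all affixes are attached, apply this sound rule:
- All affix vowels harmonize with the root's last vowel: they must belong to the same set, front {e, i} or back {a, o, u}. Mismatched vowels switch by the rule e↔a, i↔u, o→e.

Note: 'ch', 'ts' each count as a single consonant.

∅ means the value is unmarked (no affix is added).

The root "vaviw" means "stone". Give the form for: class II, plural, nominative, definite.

chchivaviwwi

Attach definiteness definite chu- → chuvaviw.
Attach noun class class II -wi → chuvaviwwi.
number = plural: zero marking, form stays chuvaviwwi.
Attach case nominative ch- → chchuvaviwwi.
Apply vowel harmony: chchuvaviwwi → chchivaviwwi.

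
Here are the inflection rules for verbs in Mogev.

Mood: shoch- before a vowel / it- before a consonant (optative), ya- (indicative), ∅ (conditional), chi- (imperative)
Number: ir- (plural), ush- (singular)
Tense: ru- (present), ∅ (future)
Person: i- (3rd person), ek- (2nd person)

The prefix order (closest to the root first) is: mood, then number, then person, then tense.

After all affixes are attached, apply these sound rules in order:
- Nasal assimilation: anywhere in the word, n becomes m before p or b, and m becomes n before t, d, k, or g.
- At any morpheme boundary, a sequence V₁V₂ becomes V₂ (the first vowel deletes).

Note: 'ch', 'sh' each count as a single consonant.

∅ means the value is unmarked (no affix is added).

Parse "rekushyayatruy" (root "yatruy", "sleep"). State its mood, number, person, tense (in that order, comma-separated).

indicative, singular, 2nd person, present

Segment: ru-ek-ush-ya-yatruy.
mood: ya- → indicative.
number: ush- → singular.
person: ek- → 2nd person.
tense: ru- → present.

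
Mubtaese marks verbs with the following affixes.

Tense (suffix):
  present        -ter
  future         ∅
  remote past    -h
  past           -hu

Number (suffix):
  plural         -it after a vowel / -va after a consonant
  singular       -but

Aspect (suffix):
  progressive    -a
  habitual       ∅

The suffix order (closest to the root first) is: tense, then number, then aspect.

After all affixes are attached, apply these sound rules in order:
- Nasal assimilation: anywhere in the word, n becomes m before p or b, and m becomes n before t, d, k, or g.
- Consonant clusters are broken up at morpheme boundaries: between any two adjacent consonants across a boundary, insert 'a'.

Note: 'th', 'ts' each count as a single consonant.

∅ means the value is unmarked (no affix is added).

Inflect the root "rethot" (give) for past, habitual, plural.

Attach tense past -hu → rethothu.
Attach number plural -it (after vowel 'u') → rethothuit.
aspect = habitual: zero marking, form stays rethothuit.
Nasal assimilation: no change.
Apply epenthesis: rethothuit → rethotahuit.

rethotahuit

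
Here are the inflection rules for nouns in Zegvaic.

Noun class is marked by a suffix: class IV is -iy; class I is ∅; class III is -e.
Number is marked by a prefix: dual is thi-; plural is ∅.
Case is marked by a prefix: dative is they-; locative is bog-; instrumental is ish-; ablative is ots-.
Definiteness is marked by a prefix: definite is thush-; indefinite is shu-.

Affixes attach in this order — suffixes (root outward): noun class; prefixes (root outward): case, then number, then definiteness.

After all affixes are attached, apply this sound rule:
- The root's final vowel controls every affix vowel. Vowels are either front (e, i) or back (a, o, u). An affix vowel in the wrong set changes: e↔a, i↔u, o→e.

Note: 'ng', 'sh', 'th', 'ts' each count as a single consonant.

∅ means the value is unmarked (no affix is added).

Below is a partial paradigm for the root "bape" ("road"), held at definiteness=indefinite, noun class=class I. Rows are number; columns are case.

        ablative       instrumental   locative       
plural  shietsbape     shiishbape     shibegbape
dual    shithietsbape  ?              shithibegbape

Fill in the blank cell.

Attach case instrumental ish- → ishbape.
Attach number dual thi- → thiishbape.
Attach definiteness indefinite shu- → shuthiishbape.
noun class = class I: zero marking, form stays shuthiishbape.
Apply vowel harmony: shuthiishbape → shithiishbape.

shithiishbape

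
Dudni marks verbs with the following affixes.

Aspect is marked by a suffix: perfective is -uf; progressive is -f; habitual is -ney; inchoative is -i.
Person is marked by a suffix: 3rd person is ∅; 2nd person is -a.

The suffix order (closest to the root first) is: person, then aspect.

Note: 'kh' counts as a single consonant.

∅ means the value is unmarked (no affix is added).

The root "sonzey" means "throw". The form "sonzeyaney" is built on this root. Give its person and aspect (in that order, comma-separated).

2nd person, habitual

Segment: sonzey-a-ney.
person: -a → 2nd person.
aspect: -ney → habitual.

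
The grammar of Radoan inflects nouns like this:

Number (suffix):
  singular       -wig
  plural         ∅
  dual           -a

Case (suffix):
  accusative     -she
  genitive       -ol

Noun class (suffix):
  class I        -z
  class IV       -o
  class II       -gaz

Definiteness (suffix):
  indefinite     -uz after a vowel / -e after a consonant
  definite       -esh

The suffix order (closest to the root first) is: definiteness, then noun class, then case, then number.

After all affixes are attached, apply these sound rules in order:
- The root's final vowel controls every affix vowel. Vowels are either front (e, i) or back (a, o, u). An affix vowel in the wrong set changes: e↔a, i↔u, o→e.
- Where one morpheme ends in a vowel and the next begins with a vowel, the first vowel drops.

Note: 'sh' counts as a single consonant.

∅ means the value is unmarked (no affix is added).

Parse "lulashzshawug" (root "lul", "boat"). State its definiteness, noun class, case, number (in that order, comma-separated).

definite, class I, accusative, singular

Segment: lul-esh-z-she-wig.
definiteness: -esh → definite.
noun class: -z → class I.
case: -she → accusative.
number: -wig → singular.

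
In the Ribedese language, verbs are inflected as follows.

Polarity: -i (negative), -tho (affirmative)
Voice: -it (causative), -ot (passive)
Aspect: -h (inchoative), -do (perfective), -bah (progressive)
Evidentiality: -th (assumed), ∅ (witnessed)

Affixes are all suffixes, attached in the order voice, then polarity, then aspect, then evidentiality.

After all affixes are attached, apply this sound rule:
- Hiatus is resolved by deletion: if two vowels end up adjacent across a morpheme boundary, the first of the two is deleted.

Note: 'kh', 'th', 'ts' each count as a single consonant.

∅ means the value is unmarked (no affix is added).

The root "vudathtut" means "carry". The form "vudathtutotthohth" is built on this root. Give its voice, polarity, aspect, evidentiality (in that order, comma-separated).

passive, affirmative, inchoative, assumed

Segment: vudathtut-ot-tho-h-th.
voice: -ot → passive.
polarity: -tho → affirmative.
aspect: -h → inchoative.
evidentiality: -th → assumed.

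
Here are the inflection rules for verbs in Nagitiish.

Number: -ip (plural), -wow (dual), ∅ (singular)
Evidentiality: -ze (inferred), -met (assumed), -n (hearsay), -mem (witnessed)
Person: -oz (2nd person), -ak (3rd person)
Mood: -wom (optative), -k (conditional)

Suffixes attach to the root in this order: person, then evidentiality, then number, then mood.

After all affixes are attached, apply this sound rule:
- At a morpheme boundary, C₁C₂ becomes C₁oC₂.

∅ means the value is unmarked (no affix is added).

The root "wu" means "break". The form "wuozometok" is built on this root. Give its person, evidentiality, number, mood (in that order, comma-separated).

Segment: wu-oz-met-k.
person: -oz → 2nd person.
evidentiality: -met → assumed.
number: ∅ → singular.
mood: -k → conditional.

2nd person, assumed, singular, conditional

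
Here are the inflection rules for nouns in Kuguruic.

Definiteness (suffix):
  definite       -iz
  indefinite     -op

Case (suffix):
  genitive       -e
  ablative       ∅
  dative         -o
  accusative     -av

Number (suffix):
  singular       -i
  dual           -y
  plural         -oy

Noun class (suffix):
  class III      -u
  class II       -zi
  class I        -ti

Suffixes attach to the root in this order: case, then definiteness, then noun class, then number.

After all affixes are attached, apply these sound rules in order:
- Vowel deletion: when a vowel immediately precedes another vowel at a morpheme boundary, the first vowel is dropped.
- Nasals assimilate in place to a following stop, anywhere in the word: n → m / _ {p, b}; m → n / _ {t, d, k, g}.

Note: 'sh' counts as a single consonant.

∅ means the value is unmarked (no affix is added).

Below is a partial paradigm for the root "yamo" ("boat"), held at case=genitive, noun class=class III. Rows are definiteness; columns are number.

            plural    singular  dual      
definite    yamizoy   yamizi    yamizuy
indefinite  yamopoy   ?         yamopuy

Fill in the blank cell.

yamopi

Attach case genitive -e → yamoe.
Attach definiteness indefinite -op → yamoeop.
Attach noun class class III -u → yamoeopu.
Attach number singular -i → yamoeopui.
Apply vowel deletion: yamoeopui → yamopi.
Nasal assimilation: no change.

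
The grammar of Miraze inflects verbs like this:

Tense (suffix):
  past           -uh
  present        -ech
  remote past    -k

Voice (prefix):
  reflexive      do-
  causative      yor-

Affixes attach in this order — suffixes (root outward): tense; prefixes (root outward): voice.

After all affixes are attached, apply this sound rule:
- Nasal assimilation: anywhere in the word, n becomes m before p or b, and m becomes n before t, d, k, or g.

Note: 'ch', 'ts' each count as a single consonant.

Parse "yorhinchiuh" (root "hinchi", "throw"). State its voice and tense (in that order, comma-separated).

causative, past

Segment: yor-hinchi-uh.
voice: yor- → causative.
tense: -uh → past.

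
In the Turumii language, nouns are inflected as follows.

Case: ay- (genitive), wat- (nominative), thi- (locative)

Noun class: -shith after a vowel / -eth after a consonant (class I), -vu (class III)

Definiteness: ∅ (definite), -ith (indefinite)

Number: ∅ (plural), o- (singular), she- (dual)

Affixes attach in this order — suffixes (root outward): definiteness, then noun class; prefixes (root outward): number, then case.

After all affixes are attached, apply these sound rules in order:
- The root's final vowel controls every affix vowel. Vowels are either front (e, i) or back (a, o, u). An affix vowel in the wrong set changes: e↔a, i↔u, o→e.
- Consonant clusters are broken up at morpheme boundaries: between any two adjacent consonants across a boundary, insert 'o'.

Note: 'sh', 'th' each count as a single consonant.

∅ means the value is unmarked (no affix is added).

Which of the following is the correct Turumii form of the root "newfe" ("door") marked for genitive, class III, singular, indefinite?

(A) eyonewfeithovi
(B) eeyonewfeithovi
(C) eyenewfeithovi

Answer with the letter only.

C

Attach definiteness indefinite -ith → newfeith.
Attach number singular o- → onewfeith.
Attach case genitive ay- → ayonewfeith.
Attach noun class class III -vu → ayonewfeithvu.
Apply vowel harmony: ayonewfeithvu → eyenewfeithvi.
Apply epenthesis: eyenewfeithvi → eyenewfeithovi.
So the correct form is eyenewfeithovi, option (C).
(B) eeyonewfeithovi is wrong: it has the affixes in the wrong order.
(A) eyonewfeithovi is wrong: it uses plural instead of singular for number.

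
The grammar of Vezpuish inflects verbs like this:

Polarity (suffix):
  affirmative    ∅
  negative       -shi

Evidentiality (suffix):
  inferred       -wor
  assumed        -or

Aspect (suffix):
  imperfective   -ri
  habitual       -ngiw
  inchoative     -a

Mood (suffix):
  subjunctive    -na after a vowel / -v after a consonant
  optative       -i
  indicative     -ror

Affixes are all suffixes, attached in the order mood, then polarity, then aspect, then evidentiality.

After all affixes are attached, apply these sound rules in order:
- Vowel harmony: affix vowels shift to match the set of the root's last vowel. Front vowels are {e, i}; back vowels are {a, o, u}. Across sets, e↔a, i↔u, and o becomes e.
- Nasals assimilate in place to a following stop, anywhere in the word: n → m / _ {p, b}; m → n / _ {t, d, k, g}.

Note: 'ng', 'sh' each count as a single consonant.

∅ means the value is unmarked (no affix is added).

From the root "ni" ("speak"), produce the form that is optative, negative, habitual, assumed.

niishingiwer

Attach mood optative -i → nii.
Attach polarity negative -shi → niishi.
Attach aspect habitual -ngiw → niishingiw.
Attach evidentiality assumed -or → niishingiwor.
Apply vowel harmony: niishingiwor → niishingiwer.
Nasal assimilation: no change.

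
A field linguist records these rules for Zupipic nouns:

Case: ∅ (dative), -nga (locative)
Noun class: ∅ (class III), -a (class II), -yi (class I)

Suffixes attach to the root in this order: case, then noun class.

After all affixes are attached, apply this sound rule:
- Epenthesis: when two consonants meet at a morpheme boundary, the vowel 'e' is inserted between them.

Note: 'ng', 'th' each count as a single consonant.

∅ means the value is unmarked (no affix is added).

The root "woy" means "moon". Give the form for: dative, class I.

woyeyi

case = dative: zero marking, form stays woy.
Attach noun class class I -yi → woyyi.
Apply epenthesis: woyyi → woyeyi.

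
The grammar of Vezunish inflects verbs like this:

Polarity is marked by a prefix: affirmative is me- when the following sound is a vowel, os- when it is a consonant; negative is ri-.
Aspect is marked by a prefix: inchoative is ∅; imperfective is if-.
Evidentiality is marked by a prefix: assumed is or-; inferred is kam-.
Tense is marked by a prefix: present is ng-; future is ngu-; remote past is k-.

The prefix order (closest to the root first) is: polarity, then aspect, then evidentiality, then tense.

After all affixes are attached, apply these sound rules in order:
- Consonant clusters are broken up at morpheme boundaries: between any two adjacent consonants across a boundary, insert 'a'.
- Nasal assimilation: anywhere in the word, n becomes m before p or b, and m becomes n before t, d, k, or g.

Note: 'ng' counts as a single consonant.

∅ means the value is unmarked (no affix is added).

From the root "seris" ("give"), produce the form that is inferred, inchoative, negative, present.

Attach polarity negative ri- → riseris.
aspect = inchoative: zero marking, form stays riseris.
Attach evidentiality inferred kam- → kamriseris.
Attach tense present ng- → ngkamriseris.
Apply epenthesis: ngkamriseris → ngakamariseris.
Nasal assimilation: no change.

ngakamariseris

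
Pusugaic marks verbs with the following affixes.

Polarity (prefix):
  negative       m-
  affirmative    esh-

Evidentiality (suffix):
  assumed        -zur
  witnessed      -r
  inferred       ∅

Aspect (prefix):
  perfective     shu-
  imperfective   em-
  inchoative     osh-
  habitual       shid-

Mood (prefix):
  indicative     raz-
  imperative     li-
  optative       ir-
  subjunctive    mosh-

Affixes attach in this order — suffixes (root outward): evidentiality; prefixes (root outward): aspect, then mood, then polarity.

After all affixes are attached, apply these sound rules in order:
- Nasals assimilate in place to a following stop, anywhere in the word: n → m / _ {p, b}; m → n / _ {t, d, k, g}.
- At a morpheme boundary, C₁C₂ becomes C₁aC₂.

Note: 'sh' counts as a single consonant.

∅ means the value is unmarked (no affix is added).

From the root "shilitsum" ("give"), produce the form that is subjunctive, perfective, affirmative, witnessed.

Attach aspect perfective shu- → shushilitsum.
Attach mood subjunctive mosh- → moshshushilitsum.
Attach polarity affirmative esh- → eshmoshshushilitsum.
Attach evidentiality witnessed -r → eshmoshshushilitsumr.
Nasal assimilation: no change.
Apply epenthesis: eshmoshshushilitsumr → eshamoshashushilitsumar.

eshamoshashushilitsumar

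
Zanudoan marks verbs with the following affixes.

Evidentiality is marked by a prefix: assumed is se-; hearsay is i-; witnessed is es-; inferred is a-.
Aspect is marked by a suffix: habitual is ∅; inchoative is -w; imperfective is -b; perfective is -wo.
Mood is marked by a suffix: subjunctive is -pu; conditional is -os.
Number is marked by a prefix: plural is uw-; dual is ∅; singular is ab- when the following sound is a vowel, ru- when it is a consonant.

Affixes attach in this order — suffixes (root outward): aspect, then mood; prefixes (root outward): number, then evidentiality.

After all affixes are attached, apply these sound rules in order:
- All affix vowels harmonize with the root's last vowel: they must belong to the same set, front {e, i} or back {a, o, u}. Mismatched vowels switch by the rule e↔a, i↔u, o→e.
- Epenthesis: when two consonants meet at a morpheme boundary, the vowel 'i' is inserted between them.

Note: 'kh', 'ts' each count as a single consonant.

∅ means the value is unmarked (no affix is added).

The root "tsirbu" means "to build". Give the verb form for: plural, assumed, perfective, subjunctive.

Attach aspect perfective -wo → tsirbuwo.
Attach number plural uw- → uwtsirbuwo.
Attach mood subjunctive -pu → uwtsirbuwopu.
Attach evidentiality assumed se- → seuwtsirbuwopu.
Apply vowel harmony: seuwtsirbuwopu → sauwtsirbuwopu.
Apply epenthesis: sauwtsirbuwopu → sauwitsirbuwopu.

sauwitsirbuwopu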